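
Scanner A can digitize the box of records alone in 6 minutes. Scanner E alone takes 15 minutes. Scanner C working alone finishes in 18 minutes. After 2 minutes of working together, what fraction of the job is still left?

19/45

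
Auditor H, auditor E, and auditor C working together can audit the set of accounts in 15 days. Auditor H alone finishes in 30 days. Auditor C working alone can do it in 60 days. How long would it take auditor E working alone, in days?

60 days

Combined rate is 1/15 per day.
Known contribution: 1/30 + 1/60 = (2 + 1)/60 = 3/60 = 1/20 per day.
So auditor E's rate is 1/15 − 1/20 = 1/60, meaning 60 days alone.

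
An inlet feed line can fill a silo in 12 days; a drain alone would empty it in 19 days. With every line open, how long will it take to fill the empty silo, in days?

228/7 days

Net rate = 1/12 − 1/19 = (19 − 12)/228 = 7/228 per day.
Filling time = 1 ÷ (7/228) = 228/7 days.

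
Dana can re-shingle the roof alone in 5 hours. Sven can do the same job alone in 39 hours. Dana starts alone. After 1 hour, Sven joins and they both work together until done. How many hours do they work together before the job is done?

39/11 hours

In the first 1 hour Dana alone does 1/5 of the job, leaving 4/5.
Once everyone is working, combined rate: 1/5 + 1/39 = (39 + 5)/195 = 44/195 per hour.
Remaining 4/5 at 44/195 per hour takes 39/11 hours.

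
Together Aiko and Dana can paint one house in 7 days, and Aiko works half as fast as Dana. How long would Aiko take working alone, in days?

21 days

Let Dana's rate be r; then Aiko's rate is (1/2)r, so together (1/2 + 1)r = (3/2)r = 1/7.
Thus r = 2/21 per day.
Dana alone: 21/2 days; Aiko alone: 21 days.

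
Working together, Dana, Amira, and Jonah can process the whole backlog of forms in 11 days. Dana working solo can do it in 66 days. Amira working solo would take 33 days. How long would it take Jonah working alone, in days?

Combined rate is 1/11 per day.
Known contribution: 1/66 + 1/33 = (1 + 2)/66 = 3/66 = 1/22 per day.
So Jonah's rate is 1/11 − 1/22 = 1/22, meaning 22 days alone.

22 days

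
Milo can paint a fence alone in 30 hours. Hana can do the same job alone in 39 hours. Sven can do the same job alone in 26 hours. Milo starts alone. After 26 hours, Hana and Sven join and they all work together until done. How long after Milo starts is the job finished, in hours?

520/19 hours

In the first 26 hours Milo alone does 26/30 = 13/15 of the job, leaving 2/15.
Once everyone is working, combined rate: 1/30 + 1/39 + 1/26 = (13 + 10 + 15)/390 = 38/390 = 19/195 per hour.
Remaining 2/15 at 19/195 per hour takes 26/19 hours.
Total from the start = 26 + 26/19 = 520/19 hours.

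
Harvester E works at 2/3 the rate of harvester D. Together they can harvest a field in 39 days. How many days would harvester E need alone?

Let harvester D's rate be r; then harvester E's rate is (2/3)r, so together (2/3 + 1)r = (5/3)r = 1/39.
Thus r = 1/65 per day.
Harvester D alone: 65 days; harvester E alone: 195/2 days.

195/2 days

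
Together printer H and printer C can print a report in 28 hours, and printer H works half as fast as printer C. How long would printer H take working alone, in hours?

84 hours

Let printer C's rate be r; then printer H's rate is (1/2)r, so together (1/2 + 1)r = (3/2)r = 1/28.
Thus r = 1/42 per hour.
Printer C alone: 42 hours; printer H alone: 84 hours.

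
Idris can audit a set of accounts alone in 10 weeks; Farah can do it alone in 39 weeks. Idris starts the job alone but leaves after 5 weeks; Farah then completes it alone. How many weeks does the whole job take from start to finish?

49/2 weeks

In 5 weeks Idris does 5/10 = 1/2 of the job, leaving 1/2.
Farah works at 1/39 per week, so finishing takes 1/2 ÷ 1/39 = 39/2 weeks.
Total time = 5 + 39/2 = 49/2 weeks.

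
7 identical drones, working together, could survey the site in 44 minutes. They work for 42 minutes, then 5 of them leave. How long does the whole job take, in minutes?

One drone does 1/308 of the job per minute.
After 42 minutes with 7 drones, 21/22 is done (1/22 left).
With 2 drones the rate is 2/308 = 1/154, so the rest takes 1/22 ÷ 1/154 = 7 minutes.
Total = 42 + 7 = 49 minutes.

49 minutes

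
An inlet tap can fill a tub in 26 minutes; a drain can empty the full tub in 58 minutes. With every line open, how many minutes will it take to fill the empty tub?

377/8 minutes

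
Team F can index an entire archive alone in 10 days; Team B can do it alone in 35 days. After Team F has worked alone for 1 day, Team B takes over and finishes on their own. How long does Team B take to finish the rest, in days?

63/2 days

In 1 day Team F does 1/10 of the job, leaving 9/10.
Team B works at 1/35 per day, so finishing takes 9/10 ÷ 1/35 = 63/2 days.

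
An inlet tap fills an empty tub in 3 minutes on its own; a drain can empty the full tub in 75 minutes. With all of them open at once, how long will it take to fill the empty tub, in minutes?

Net rate = 1/3 − 1/75 = (25 − 1)/75 = 24/75 = 8/25 per minute.
Filling time = 1 ÷ (8/25) = 25/8 minutes.

25/8 minutes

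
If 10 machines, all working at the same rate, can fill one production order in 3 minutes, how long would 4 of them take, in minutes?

Total work is 10·3 = 30 machine-minutes.
With 4 machines: 30/4 = 15/2 minutes.

15/2 minutes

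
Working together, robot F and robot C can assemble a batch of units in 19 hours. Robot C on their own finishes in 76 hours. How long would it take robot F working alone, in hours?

Combined rate is 1/19 per hour.
Known contribution: 1/76 per hour.
So robot F's rate is 1/19 − 1/76 = 3/76, meaning 76/3 hours alone.

76/3 hours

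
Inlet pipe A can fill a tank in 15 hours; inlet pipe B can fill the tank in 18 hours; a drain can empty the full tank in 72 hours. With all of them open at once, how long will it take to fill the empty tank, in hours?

120/13 hours

Net rate = 1/15 + 1/18 − 1/72 = (24 + 20 − 5)/360 = 39/360 = 13/120 per hour.
Filling time = 1 ÷ (13/120) = 120/13 hours.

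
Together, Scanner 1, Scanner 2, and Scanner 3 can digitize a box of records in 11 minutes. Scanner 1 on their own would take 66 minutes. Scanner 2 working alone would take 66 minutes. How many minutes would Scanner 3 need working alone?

33/2 minutes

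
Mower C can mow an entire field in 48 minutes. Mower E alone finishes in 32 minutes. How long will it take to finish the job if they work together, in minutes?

With two workers the combined time is the product over the sum: 48·32/(48+32) = 1536/80 = 96/5 minutes.

96/5 minutes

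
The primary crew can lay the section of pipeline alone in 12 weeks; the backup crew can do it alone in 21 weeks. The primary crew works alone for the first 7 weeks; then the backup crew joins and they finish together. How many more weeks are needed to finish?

In 7 weeks the primary crew does 7/12 of the job, leaving 5/12.
The primary crew and the backup crew together work at 11/84 per week, so finishing takes 5/12 ÷ 11/84 = 35/11 weeks.

35/11 weeks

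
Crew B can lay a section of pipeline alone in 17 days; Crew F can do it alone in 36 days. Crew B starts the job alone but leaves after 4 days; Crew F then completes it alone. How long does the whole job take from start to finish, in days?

536/17 days

In 4 days Crew B does 4/17 of the job, leaving 13/17.
Crew F works at 1/36 per day, so finishing takes 13/17 ÷ 1/36 = 468/17 days.
Total time = 4 + 468/17 = 536/17 days.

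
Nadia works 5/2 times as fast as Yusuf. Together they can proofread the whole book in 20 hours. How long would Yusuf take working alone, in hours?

Let Yusuf's rate be r; then Nadia's rate is (5/2)r, so together (5/2 + 1)r = (7/2)r = 1/20.
Thus r = 1/70 per hour.
Yusuf alone: 70 hours; Nadia alone: 28 hours.

70 hours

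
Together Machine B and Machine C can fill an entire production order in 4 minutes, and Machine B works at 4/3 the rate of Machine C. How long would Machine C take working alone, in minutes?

28/3 minutes

Let Machine C's rate be r; then Machine B's rate is (4/3)r, so together (4/3 + 1)r = (7/3)r = 1/4.
Thus r = 3/28 per minute.
Machine C alone: 28/3 minutes; Machine B alone: 7 minutes.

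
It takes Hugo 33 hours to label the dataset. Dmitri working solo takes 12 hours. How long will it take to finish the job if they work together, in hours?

44/5 hours

With two workers the combined time is the product over the sum: 33·12/(33+12) = 396/45 = 44/5 hours.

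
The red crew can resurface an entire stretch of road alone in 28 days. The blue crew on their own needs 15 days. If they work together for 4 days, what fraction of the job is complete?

Combined rate: 1/28 + 1/15 = (15 + 28)/420 = 43/420 per day.
In 4 days they complete 4·43/420 = 43/105 of the job.

43/105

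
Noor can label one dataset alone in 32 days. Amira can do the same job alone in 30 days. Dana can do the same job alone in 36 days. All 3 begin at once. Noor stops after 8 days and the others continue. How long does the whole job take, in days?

135/11 days

In the first 8 days the combined rate is 133/1440, so 133/180 of the job is done, leaving 47/180.
After Noor leaves the rate is 11/180 per day; the remaining 47/180 takes 47/11 days.
Total = 8 + 47/11 = 135/11 days.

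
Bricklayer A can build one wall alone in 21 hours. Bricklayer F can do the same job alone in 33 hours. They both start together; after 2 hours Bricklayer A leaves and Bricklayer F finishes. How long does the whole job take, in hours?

In the first 2 hours the combined rate is 6/77, so 12/77 of the job is done, leaving 65/77.
After Bricklayer A leaves the rate is 1/33 per hour; the remaining 65/77 takes 195/7 hours.
Total = 2 + 195/7 = 209/7 hours.

209/7 hours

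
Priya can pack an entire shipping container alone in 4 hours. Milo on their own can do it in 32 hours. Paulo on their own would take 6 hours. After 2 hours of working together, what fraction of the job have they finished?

Combined rate: 1/4 + 1/32 + 1/6 = (24 + 3 + 16)/96 = 43/96 per hour.
In 2 hours they complete 2·43/96 = 43/48 of the job.

43/48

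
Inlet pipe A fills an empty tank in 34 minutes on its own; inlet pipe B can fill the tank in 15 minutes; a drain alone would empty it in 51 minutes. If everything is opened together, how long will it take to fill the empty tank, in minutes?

170/13 minutes

Net rate = 1/34 + 1/15 − 1/51 = (15 + 34 − 10)/510 = 39/510 = 13/170 per minute.
Filling time = 1 ÷ (13/170) = 170/13 minutes.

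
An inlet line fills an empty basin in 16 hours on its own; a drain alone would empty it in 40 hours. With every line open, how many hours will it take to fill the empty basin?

80/3 hours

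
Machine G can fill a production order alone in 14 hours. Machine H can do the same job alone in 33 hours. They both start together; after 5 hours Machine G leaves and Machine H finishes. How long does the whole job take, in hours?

297/14 hours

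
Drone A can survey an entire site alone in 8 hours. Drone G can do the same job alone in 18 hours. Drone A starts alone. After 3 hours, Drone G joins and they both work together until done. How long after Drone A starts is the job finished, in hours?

In the first 3 hours Drone A alone does 3/8 of the job, leaving 5/8.
Once everyone is working, combined rate: 1/8 + 1/18 = (9 + 4)/72 = 13/72 per hour.
Remaining 5/8 at 13/72 per hour takes 45/13 hours.
Total from the start = 3 + 45/13 = 84/13 hours.

84/13 hours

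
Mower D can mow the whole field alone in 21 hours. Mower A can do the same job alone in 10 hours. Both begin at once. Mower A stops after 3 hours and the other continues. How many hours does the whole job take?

147/10 hours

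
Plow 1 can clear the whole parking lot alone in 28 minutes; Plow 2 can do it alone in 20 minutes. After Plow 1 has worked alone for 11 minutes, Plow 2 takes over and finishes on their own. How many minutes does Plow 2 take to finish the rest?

85/7 minutes

In 11 minutes Plow 1 does 11/28 of the job, leaving 17/28.
Plow 2 works at 1/20 per minute, so finishing takes 17/28 ÷ 1/20 = 85/7 minutes.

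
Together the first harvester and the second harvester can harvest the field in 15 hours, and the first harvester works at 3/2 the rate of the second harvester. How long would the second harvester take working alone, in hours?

75/2 hours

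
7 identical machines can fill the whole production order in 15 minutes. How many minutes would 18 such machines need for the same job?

Total work is 7·15 = 105 machine-minutes.
With 18 machines: 105/18 = 35/6 minutes.

35/6 minutes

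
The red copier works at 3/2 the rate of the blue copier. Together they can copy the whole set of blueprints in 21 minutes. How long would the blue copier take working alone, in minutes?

105/2 minutes

Let the blue copier's rate be r; then the red copier's rate is (3/2)r, so together (3/2 + 1)r = (5/2)r = 1/21.
Thus r = 2/105 per minute.
The blue copier alone: 105/2 minutes; the red copier alone: 35 minutes.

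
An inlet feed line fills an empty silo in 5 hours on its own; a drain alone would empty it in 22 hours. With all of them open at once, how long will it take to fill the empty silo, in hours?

110/17 hours

Net rate = 1/5 − 1/22 = (22 − 5)/110 = 17/110 per hour.
Filling time = 1 ÷ (17/110) = 110/17 hours.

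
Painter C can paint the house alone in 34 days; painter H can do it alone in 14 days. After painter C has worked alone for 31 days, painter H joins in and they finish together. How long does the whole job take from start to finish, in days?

In 31 days painter C does 31/34 of the job, leaving 3/34.
Painter C and painter H together work at 12/119 per day, so finishing takes 3/34 ÷ 12/119 = 7/8 days.
Total time = 31 + 7/8 = 255/8 days.

255/8 days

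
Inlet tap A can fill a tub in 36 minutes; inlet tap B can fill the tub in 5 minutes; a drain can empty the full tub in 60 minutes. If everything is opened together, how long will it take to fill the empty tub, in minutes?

Net rate = 1/36 + 1/5 − 1/60 = (5 + 36 − 3)/180 = 38/180 = 19/90 per minute.
Filling time = 1 ÷ (19/90) = 90/19 minutes.

90/19 minutes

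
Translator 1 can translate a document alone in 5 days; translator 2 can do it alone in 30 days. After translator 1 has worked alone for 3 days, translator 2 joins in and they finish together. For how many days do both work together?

In 3 days translator 1 does 3/5 of the job, leaving 2/5.
Translator 1 and translator 2 together work at 7/30 per day, so finishing takes 2/5 ÷ 7/30 = 12/7 days.

12/7 days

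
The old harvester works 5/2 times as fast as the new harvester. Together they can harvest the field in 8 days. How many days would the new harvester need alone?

28 days

Let the new harvester's rate be r; then the old harvester's rate is (5/2)r, so together (5/2 + 1)r = (7/2)r = 1/8.
Thus r = 1/28 per day.
The new harvester alone: 28 days; the old harvester alone: 56/5 days.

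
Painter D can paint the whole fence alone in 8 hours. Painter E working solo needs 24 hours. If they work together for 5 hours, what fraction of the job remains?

1/6

Combined rate: 1/8 + 1/24 = (3 + 1)/24 = 4/24 = 1/6 per hour.
In 5 hours they complete 5·1/6 = 5/6 of the job.
So 1/6 remains.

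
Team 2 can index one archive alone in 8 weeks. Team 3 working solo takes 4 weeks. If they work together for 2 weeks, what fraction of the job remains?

1/4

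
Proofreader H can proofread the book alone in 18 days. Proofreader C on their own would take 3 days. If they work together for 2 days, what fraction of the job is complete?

7/9

Combined rate: 1/18 + 1/3 = (1 + 6)/18 = 7/18 per day.
In 2 days they complete 2·7/18 = 7/9 of the job.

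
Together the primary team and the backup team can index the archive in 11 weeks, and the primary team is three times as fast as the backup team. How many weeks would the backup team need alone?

44 weeks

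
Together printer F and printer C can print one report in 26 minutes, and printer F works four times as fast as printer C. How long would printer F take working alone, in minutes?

Let printer C's rate be r; then printer F's rate is 4r, so together (4 + 1)r = 5r = 1/26.
Thus r = 1/130 per minute.
Printer C alone: 130 minutes; printer F alone: 65/2 minutes.

65/2 minutes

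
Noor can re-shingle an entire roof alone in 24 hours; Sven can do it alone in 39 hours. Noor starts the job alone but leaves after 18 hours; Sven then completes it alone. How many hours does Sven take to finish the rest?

39/4 hours

In 18 hours Noor does 18/24 = 3/4 of the job, leaving 1/4.
Sven works at 1/39 per hour, so finishing takes 1/4 ÷ 1/39 = 39/4 hours.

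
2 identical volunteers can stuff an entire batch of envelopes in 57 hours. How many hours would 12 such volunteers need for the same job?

Total work is 2·57 = 114 volunteer-hours.
With 12 volunteers: 114/12 = 19/2 hours.

19/2 hours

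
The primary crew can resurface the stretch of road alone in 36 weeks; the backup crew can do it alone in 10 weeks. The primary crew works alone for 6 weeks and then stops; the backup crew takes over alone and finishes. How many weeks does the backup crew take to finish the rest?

In 6 weeks the primary crew does 6/36 = 1/6 of the job, leaving 5/6.
The backup crew works at 1/10 per week, so finishing takes 5/6 ÷ 1/10 = 25/3 weeks.

25/3 weeks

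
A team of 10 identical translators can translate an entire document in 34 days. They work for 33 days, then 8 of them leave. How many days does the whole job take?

38 days

One translator does 1/340 of the job per day.
After 33 days with 10 translators, 33/34 is done (1/34 left).
With 2 translators the rate is 2/340 = 1/170, so the rest takes 1/34 ÷ 1/170 = 5 days.
Total = 33 + 5 = 38 days.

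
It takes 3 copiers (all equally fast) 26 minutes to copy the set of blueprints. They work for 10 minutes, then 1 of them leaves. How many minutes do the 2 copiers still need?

24 minutes

One copier does 1/78 of the job per minute.
After 10 minutes with 3 copiers, 5/13 is done (8/13 left).
With 2 copiers the rate is 2/78 = 1/39, so the rest takes 8/13 ÷ 1/39 = 24 minutes.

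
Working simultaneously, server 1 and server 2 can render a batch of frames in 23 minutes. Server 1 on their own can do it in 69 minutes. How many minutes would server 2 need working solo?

69/2 minutes

Combined rate is 1/23 per minute.
Known contribution: 1/69 per minute.
So server 2's rate is 1/23 − 1/69 = 2/69, meaning 69/2 minutes alone.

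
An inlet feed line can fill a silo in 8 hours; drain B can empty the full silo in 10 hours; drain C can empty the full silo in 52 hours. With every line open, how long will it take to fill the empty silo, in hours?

Net rate = 1/8 − 1/10 − 1/52 = (65 − 52 − 10)/520 = 3/520 per hour.
Filling time = 1 ÷ (3/520) = 520/3 hours.

520/3 hours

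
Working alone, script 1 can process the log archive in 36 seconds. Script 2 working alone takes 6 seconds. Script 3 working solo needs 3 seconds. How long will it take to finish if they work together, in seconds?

36/19 seconds

Combined rate: 1/36 + 1/6 + 1/3 = (1 + 6 + 12)/36 = 19/36 per second.
Time = 1 ÷ (19/36) = 36/19 seconds.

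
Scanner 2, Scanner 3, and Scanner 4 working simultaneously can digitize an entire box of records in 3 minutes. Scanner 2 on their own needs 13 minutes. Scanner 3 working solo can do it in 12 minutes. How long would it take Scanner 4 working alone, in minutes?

52/9 minutes

Combined rate is 1/3 per minute.
Known contribution: 1/13 + 1/12 = (12 + 13)/156 = 25/156 per minute.
So Scanner 4's rate is 1/3 − 25/156 = 9/52, meaning 52/9 minutes alone.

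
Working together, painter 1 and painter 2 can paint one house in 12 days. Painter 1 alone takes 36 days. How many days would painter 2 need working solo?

18 days

Combined rate is 1/12 per day.
Known contribution: 1/36 per day.
So painter 2's rate is 1/12 − 1/36 = 1/18, meaning 18 days alone.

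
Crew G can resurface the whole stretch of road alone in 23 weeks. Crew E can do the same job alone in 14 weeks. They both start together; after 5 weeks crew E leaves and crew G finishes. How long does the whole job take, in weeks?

207/14 weeks

In the first 5 weeks the combined rate is 37/322, so 185/322 of the job is done, leaving 137/322.
After crew E leaves the rate is 1/23 per week; the remaining 137/322 takes 137/14 weeks.
Total = 5 + 137/14 = 207/14 weeks.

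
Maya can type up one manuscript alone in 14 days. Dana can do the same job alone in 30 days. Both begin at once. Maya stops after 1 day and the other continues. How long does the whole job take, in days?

195/7 days

In the first 1 day the combined rate is 11/105, so 11/105 of the job is done, leaving 94/105.
After Maya leaves the rate is 1/30 per day; the remaining 94/105 takes 188/7 days.
Total = 1 + 188/7 = 195/7 days.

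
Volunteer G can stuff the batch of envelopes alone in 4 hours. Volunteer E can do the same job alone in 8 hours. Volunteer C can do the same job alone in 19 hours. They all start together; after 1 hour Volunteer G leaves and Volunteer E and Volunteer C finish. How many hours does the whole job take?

In the first 1 hour the combined rate is 65/152, so 65/152 of the job is done, leaving 87/152.
After Volunteer G leaves the rate is 27/152 per hour; the remaining 87/152 takes 29/9 hours.
Total = 1 + 29/9 = 38/9 hours.

38/9 hours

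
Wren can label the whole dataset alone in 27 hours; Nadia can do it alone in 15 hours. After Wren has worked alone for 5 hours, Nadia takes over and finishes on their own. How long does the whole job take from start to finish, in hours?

155/9 hours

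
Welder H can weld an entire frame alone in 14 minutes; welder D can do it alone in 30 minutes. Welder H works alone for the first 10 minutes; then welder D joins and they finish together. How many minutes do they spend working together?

30/11 minutes

In 10 minutes welder H does 10/14 = 5/7 of the job, leaving 2/7.
Welder H and welder D together work at 11/105 per minute, so finishing takes 2/7 ÷ 11/105 = 30/11 minutes.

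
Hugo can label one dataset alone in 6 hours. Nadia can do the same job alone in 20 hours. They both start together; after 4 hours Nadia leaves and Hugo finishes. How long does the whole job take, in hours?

24/5 hours

In the first 4 hours the combined rate is 13/60, so 13/15 of the job is done, leaving 2/15.
After Nadia leaves the rate is 1/6 per hour; the remaining 2/15 takes 4/5 hours.
Total = 4 + 4/5 = 24/5 hours.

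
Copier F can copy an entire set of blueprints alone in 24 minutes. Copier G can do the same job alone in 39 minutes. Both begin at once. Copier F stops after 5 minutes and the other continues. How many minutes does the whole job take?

In the first 5 minutes the combined rate is 7/104, so 35/104 of the job is done, leaving 69/104.
After copier F leaves the rate is 1/39 per minute; the remaining 69/104 takes 207/8 minutes.
Total = 5 + 207/8 = 247/8 minutes.

247/8 minutes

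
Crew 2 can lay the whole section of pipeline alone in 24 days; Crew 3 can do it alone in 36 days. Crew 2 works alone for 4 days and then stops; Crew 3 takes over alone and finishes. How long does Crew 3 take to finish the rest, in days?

In 4 days Crew 2 does 4/24 = 1/6 of the job, leaving 5/6.
Crew 3 works at 1/36 per day, so finishing takes 5/6 ÷ 1/36 = 30 days.

30 days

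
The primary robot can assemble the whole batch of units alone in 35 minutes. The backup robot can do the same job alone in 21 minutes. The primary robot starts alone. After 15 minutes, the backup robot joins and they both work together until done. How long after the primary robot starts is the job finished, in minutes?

In the first 15 minutes the primary robot alone does 15/35 = 3/7 of the job, leaving 4/7.
Once everyone is working, combined rate: 1/35 + 1/21 = (3 + 5)/105 = 8/105 per minute.
Remaining 4/7 at 8/105 per minute takes 15/2 minutes.
Total from the start = 15 + 15/2 = 45/2 minutes.

45/2 minutes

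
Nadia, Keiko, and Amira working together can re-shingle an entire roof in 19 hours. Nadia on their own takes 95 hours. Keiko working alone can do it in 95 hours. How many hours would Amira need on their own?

Combined rate is 1/19 per hour.
Known contribution: 1/95 + 1/95 = (1 + 1)/95 = 2/95 per hour.
So Amira's rate is 1/19 − 2/95 = 3/95, meaning 95/3 hours alone.

95/3 hours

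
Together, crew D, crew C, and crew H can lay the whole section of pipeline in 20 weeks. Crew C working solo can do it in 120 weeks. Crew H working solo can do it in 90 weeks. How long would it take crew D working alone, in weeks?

Combined rate is 1/20 per week.
Known contribution: 1/120 + 1/90 = (3 + 4)/360 = 7/360 per week.
So crew D's rate is 1/20 − 7/360 = 11/360, meaning 360/11 weeks alone.

360/11 weeks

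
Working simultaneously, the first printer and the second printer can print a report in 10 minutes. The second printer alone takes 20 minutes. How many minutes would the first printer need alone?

20 minutes

Combined rate is 1/10 per minute.
Known contribution: 1/20 per minute.
So the first printer's rate is 1/10 − 1/20 = 1/20, meaning 20 minutes alone.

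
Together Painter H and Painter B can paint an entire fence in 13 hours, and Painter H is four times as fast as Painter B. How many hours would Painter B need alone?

Let Painter B's rate be r; then Painter H's rate is 4r, so together (4 + 1)r = 5r = 1/13.
Thus r = 1/65 per hour.
Painter B alone: 65 hours; Painter H alone: 65/4 hours.

65 hours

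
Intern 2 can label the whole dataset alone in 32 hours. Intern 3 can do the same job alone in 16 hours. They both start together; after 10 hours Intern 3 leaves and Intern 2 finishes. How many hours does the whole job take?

In the first 10 hours the combined rate is 3/32, so 15/16 of the job is done, leaving 1/16.
After Intern 3 leaves the rate is 1/32 per hour; the remaining 1/16 takes 2 hours.
Total = 10 + 2 = 12 hours.

12 hours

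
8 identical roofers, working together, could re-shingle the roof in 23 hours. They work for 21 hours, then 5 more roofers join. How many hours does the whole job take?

289/13 hours

One roofer does 1/184 of the job per hour.
After 21 hours with 8 roofers, 21/23 is done (2/23 left).
With 13 roofers the rate is 13/184, so the rest takes 2/23 ÷ 13/184 = 16/13 hours.
Total = 21 + 16/13 = 289/13 hours.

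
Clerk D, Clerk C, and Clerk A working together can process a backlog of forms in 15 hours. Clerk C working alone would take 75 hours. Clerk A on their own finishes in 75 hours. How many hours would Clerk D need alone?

Combined rate is 1/15 per hour.
Known contribution: 1/75 + 1/75 = (1 + 1)/75 = 2/75 per hour.
So Clerk D's rate is 1/15 − 2/75 = 1/25, meaning 25 hours alone.

25 hours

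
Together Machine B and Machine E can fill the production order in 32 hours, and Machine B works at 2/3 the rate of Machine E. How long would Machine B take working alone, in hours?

80 hours

Let Machine E's rate be r; then Machine B's rate is (2/3)r, so together (2/3 + 1)r = (5/3)r = 1/32.
Thus r = 3/160 per hour.
Machine E alone: 160/3 hours; Machine B alone: 80 hours.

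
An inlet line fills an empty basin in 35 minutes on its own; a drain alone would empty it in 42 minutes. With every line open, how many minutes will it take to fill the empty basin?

Net rate = 1/35 − 1/42 = (6 − 5)/210 = 1/210 per minute.
Filling time = 1 ÷ (1/210) = 210 minutes.

210 minutes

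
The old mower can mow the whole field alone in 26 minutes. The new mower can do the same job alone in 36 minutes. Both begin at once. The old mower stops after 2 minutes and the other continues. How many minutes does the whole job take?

In the first 2 minutes the combined rate is 31/468, so 31/234 of the job is done, leaving 203/234.
After the old mower leaves the rate is 1/36 per minute; the remaining 203/234 takes 406/13 minutes.
Total = 2 + 406/13 = 432/13 minutes.

432/13 minutes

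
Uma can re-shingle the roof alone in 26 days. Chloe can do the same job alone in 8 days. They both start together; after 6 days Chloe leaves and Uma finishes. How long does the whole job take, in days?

13/2 days

In the first 6 days the combined rate is 17/104, so 51/52 of the job is done, leaving 1/52.
After Chloe leaves the rate is 1/26 per day; the remaining 1/52 takes 1/2 days.
Total = 6 + 1/2 = 13/2 days.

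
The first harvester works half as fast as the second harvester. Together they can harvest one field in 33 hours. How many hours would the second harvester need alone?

99/2 hours

Let the second harvester's rate be r; then the first harvester's rate is (1/2)r, so together (1/2 + 1)r = (3/2)r = 1/33.
Thus r = 2/99 per hour.
The second harvester alone: 99/2 hours; the first harvester alone: 99 hours.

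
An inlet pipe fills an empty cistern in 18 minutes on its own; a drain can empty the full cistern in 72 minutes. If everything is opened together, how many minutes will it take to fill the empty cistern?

Net rate = 1/18 − 1/72 = (4 − 1)/72 = 3/72 = 1/24 per minute.
Filling time = 1 ÷ (1/24) = 24 minutes.

24 minutes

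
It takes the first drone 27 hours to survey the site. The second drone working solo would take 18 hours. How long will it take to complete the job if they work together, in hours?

Combined rate: 1/27 + 1/18 = (2 + 3)/54 = 5/54 per hour.
Time = 1 ÷ (5/54) = 54/5 hours.

54/5 hours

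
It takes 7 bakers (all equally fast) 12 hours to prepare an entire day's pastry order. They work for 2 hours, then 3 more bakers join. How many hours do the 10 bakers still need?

7 hours

One baker does 1/84 of the job per hour.
After 2 hours with 7 bakers, 1/6 is done (5/6 left).
With 10 bakers the rate is 10/84 = 5/42, so the rest takes 5/6 ÷ 5/42 = 7 hours.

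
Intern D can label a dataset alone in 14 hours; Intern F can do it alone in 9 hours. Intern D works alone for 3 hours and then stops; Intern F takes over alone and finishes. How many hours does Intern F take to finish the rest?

In 3 hours Intern D does 3/14 of the job, leaving 11/14.
Intern F works at 1/9 per hour, so finishing takes 11/14 ÷ 1/9 = 99/14 hours.

99/14 hours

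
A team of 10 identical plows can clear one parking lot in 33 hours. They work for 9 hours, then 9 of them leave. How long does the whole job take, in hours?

One plow does 1/330 of the job per hour.
After 9 hours with 10 plows, 3/11 is done (8/11 left).
With 1 plow the rate is 1/330, so the rest takes 8/11 ÷ 1/330 = 240 hours.
Total = 9 + 240 = 249 hours.

249 hours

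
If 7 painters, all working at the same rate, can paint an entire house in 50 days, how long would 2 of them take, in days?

Total work is 7·50 = 350 painter-days.
With 2 painters: 350/2 = 175 days.

175 days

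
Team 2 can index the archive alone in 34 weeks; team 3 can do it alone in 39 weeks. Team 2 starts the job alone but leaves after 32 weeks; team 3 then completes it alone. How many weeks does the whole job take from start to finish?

In 32 weeks team 2 does 32/34 = 16/17 of the job, leaving 1/17.
Team 3 works at 1/39 per week, so finishing takes 1/17 ÷ 1/39 = 39/17 weeks.
Total time = 32 + 39/17 = 583/17 weeks.

583/17 weeks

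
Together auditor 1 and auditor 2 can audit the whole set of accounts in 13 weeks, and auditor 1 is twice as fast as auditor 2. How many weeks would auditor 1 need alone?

Let auditor 2's rate be r; then auditor 1's rate is 2r, so together (2 + 1)r = 3r = 1/13.
Thus r = 1/39 per week.
Auditor 2 alone: 39 weeks; auditor 1 alone: 39/2 weeks.

39/2 weeks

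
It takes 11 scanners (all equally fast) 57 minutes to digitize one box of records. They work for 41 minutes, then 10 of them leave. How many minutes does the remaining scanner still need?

One scanner does 1/627 of the job per minute.
After 41 minutes with 11 scanners, 41/57 is done (16/57 left).
With 1 scanner the rate is 1/627, so the rest takes 16/57 ÷ 1/627 = 176 minutes.

176 minutes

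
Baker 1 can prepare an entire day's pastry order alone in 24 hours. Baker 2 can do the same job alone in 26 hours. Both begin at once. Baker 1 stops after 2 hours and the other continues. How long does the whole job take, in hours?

In the first 2 hours the combined rate is 25/312, so 25/156 of the job is done, leaving 131/156.
After baker 1 leaves the rate is 1/26 per hour; the remaining 131/156 takes 131/6 hours.
Total = 2 + 131/6 = 143/6 hours.

143/6 hours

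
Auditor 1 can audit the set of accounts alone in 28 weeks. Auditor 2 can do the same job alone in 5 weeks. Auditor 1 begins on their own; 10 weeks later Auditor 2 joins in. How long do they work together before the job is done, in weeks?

In the first 10 weeks Auditor 1 alone does 10/28 = 5/14 of the job, leaving 9/14.
Once everyone is working, combined rate: 1/28 + 1/5 = (5 + 28)/140 = 33/140 per week.
Remaining 9/14 at 33/140 per week takes 30/11 weeks.

30/11 weeks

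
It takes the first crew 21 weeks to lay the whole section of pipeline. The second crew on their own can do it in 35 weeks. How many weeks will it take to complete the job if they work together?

105/8 weeks

With two workers the combined time is the product over the sum: 21·35/(21+35) = 735/56 = 105/8 weeks.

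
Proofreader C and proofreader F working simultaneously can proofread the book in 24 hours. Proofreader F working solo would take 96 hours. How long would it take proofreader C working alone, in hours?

32 hours

Combined rate is 1/24 per hour.
Known contribution: 1/96 per hour.
So proofreader C's rate is 1/24 − 1/96 = 1/32, meaning 32 hours alone.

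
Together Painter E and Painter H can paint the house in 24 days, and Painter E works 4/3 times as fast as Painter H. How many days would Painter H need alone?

56 days

Let Painter H's rate be r; then Painter E's rate is (4/3)r, so together (4/3 + 1)r = (7/3)r = 1/24.
Thus r = 1/56 per day.
Painter H alone: 56 days; Painter E alone: 42 days.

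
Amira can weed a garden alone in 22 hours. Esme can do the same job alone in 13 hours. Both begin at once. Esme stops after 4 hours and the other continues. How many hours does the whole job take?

In the first 4 hours the combined rate is 35/286, so 70/143 of the job is done, leaving 73/143.
After Esme leaves the rate is 1/22 per hour; the remaining 73/143 takes 146/13 hours.
Total = 4 + 146/13 = 198/13 hours.

198/13 hours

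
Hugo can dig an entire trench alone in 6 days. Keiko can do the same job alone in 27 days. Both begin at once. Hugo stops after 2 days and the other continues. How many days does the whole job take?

In the first 2 days the combined rate is 11/54, so 11/27 of the job is done, leaving 16/27.
After Hugo leaves the rate is 1/27 per day; the remaining 16/27 takes 16 days.
Total = 2 + 16 = 18 days.

18 days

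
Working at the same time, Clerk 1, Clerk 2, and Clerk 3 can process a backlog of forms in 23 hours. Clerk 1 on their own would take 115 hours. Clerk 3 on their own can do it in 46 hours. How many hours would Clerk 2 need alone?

Combined rate is 1/23 per hour.
Known contribution: 1/115 + 1/46 = (2 + 5)/230 = 7/230 per hour.
So Clerk 2's rate is 1/23 − 7/230 = 3/230, meaning 230/3 hours alone.

230/3 hours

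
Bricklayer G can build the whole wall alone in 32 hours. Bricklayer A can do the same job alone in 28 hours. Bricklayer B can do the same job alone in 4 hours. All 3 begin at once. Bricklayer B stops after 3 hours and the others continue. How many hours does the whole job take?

56/15 hours

In the first 3 hours the combined rate is 71/224, so 213/224 of the job is done, leaving 11/224.
After bricklayer B leaves the rate is 15/224 per hour; the remaining 11/224 takes 11/15 hours.
Total = 3 + 11/15 = 56/15 hours.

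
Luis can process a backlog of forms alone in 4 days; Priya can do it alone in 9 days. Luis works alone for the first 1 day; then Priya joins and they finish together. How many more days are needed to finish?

27/13 days

In 1 day Luis does 1/4 of the job, leaving 3/4.
Luis and Priya together work at 13/36 per day, so finishing takes 3/4 ÷ 13/36 = 27/13 days.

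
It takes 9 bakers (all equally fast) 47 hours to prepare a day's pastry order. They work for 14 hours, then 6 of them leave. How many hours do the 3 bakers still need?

One baker does 1/423 of the job per hour.
After 14 hours with 9 bakers, 14/47 is done (33/47 left).
With 3 bakers the rate is 3/423 = 1/141, so the rest takes 33/47 ÷ 1/141 = 99 hours.

99 hours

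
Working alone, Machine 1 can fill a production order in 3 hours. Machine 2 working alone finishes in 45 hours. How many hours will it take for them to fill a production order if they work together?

45/16 hours

With two workers the combined time is the product over the sum: 3·45/(3+45) = 135/48 = 45/16 hours.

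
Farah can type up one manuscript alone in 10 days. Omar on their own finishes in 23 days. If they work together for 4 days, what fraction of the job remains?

Combined rate: 1/10 + 1/23 = (23 + 10)/230 = 33/230 per day.
In 4 days they complete 4·33/230 = 66/115 of the job.
So 49/115 remains.

49/115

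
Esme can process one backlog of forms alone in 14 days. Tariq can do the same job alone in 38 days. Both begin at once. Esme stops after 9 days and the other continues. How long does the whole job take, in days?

In the first 9 days the combined rate is 13/133, so 117/133 of the job is done, leaving 16/133.
After Esme leaves the rate is 1/38 per day; the remaining 16/133 takes 32/7 days.
Total = 9 + 32/7 = 95/7 days.

95/7 days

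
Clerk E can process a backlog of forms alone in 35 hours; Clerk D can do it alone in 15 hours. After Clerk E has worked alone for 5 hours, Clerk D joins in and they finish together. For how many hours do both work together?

9 hours

In 5 hours Clerk E does 5/35 = 1/7 of the job, leaving 6/7.
Clerk E and Clerk D together work at 2/21 per hour, so finishing takes 6/7 ÷ 2/21 = 9 hours.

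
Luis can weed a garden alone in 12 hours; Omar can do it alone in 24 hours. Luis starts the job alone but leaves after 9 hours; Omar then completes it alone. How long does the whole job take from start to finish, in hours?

In 9 hours Luis does 9/12 = 3/4 of the job, leaving 1/4.
Omar works at 1/24 per hour, so finishing takes 1/4 ÷ 1/24 = 6 hours.
Total time = 9 + 6 = 15 hours.

15 hours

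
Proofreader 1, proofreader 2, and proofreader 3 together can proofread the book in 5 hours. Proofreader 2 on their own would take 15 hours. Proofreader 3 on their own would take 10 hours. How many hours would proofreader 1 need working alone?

30 hours

Combined rate is 1/5 per hour.
Known contribution: 1/15 + 1/10 = (2 + 3)/30 = 5/30 = 1/6 per hour.
So proofreader 1's rate is 1/5 − 1/6 = 1/30, meaning 30 hours alone.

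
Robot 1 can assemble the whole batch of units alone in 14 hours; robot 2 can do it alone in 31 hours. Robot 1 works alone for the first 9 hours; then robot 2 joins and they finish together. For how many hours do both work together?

In 9 hours robot 1 does 9/14 of the job, leaving 5/14.
Robot 1 and robot 2 together work at 45/434 per hour, so finishing takes 5/14 ÷ 45/434 = 31/9 hours.

31/9 hours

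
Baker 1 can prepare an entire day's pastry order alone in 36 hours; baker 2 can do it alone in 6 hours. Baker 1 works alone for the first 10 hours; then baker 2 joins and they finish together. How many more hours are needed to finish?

In 10 hours baker 1 does 10/36 = 5/18 of the job, leaving 13/18.
Baker 1 and baker 2 together work at 7/36 per hour, so finishing takes 13/18 ÷ 7/36 = 26/7 hours.

26/7 hours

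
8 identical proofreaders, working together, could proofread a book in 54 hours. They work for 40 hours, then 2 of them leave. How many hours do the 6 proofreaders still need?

56/3 hours

One proofreader does 1/432 of the job per hour.
After 40 hours with 8 proofreaders, 20/27 is done (7/27 left).
With 6 proofreaders the rate is 6/432 = 1/72, so the rest takes 7/27 ÷ 1/72 = 56/3 hours.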